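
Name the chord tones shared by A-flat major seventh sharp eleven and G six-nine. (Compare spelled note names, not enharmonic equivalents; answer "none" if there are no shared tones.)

A-flat major seventh sharp eleven: A-flat C E-flat G D
G six-nine: G B D E A
Common to both → G, D.

G D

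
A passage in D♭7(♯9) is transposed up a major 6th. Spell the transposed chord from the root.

A major 6th up from Db is Bb, so the new chord is Bb dominant seventh sharp nine.
Root: Bb
Major 3rd (3rd): D
Perfect 5th (5th): F
Minor 7th (7th): Ab
Augmented 9th (9th): C#

Bb, D, F, Ab, C#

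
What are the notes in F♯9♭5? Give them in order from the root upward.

F♯9♭5: dominant ninth flat five on F#.
- root: F#
- major 3rd: A#
- diminished 5th: C
- minor 7th: E
- major 9th: G#

F# – A# – C – E – G#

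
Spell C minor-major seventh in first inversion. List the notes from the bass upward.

In root position, C minor-major seventh is C–E-flat–G–B.
First inversion puts the third (E-flat) in the bass.

E-flat – G – B – C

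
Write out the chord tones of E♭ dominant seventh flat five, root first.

E♭ dominant seventh flat five is a dominant seventh flat five built on Eb.
Eb — root
G — major 3rd
Bbb — diminished 5th
Db — minor 7th

Eb – G – Bbb – Db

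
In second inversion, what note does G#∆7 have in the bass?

G#∆7 = G#–B#–D#–F##. Second inversion → fifth in the bass = D#.

D#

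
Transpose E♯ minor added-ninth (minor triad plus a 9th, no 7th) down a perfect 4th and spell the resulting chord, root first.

E# down a perfect 4th → B#. New chord: B# minor added-ninth.
root → B#
3rd (minor 3rd) → D#
5th (perfect 5th) → F##
9th (major 9th) → C##

B#, D#, F##, C##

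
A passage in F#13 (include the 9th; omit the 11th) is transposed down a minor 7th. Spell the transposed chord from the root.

G# B# D# F# A# E#

A minor 7th down from F# is G#, so the new chord is G# dominant thirteenth.
root → G#
3rd (major 3rd) → B#
5th (perfect 5th) → D#
7th (minor 7th) → F#
9th (major 9th) → A#
13th (major 13th) → E#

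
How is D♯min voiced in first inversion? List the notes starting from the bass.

F#  A#  D#

In root position, D♯min is D#–F#–A#.
First inversion puts the third (F#) in the bass.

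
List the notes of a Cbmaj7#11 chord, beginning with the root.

Cb Eb Gb Bb F

Cbmaj7#11: major seventh sharp eleven on Cb.
root → Cb
3rd (major 3rd) → Eb
5th (perfect 5th) → Gb
7th (major 7th) → Bb
11th (augmented 11th) → F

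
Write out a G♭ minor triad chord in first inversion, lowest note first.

B-double-flat  D-flat  G-flat

G♭ minor triad = G-flat–B-double-flat–D-flat; first inversion → third (B-double-flat) lowest.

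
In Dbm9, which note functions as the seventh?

C♭

Root of Dbm9 = D♭. The 7th is a minor 7th: D♭ up a minor 7th → C♭.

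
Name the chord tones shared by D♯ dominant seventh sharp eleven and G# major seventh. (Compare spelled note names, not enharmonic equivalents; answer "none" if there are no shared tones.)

D♯ dominant seventh sharp eleven: D-sharp F-double-sharp A-sharp C-sharp G-double-sharp
G# major seventh: G-sharp B-sharp D-sharp F-double-sharp
Common to both → D-sharp, F-double-sharp.

D-sharp – F-double-sharp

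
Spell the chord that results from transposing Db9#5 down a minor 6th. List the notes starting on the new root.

F – A – C# – Eb – G

A minor 6th down from Db is F, so the new chord is F dominant ninth sharp five.
Root: F
Major 3rd (3rd): A
Augmented 5th (5th): C#
Minor 7th (7th): Eb
Major 9th (9th): G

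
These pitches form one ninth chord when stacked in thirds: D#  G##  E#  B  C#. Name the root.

Stacking in thirds gives C# – E# – G## – B – D#, so C# is the root — C# dominant ninth sharp five.

C#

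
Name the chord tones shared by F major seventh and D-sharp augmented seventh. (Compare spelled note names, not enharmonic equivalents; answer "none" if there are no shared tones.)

F major seventh = F, A, C, E.
D-sharp augmented seventh = D-sharp, F-double-sharp, A-double-sharp, C-sharp.
Shared: none.

none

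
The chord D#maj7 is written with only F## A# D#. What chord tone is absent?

D#maj7 = D#, F##, A#, C##. The voicing lacks the 7th (major 7th), C##.

C##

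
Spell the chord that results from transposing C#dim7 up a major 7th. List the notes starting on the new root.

Transposed root: C# → B# (major 7th up). So we spell B# diminished seventh:
Root: B#
Minor 3rd (3rd): D#
Diminished 5th (5th): F#
Diminished 7th (7th): A

B#, D#, F#, A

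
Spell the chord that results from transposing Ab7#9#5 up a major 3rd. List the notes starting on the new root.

Ab up a major 3rd → C. New chord: C dominant seventh sharp nine sharp five.
Root: C
Major 3rd (3rd): E
Augmented 5th (5th): G#
Minor 7th (7th): Bb
Augmented 9th (9th): D#

C, E, G#, Bb, D#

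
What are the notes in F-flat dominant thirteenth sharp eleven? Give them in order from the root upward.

F-flat dominant thirteenth sharp eleven is a dominant thirteenth sharp eleven built on F-flat.
root → F-flat
3rd (major 3rd) → A-flat
5th (perfect 5th) → C-flat
7th (minor 7th) → E-double-flat
9th (major 9th) → G-flat
11th (augmented 11th) → B-flat
13th (major 13th) → D-flat

F-flat A-flat C-flat E-double-flat G-flat B-flat D-flat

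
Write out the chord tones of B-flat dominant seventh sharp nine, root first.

Root B♭, quality dominant seventh sharp nine:
- root: B♭
- major 3rd: D
- perfect 5th: F
- minor 7th: A♭
- augmented 9th: C♯

B♭, D, F, A♭, C♯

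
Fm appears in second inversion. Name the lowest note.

Fm in root position is F–Ab–C.
Second inversion places the fifth in the bass, which is C.

C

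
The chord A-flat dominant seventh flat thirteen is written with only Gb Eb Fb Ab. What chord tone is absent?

C

A-flat dominant seventh flat thirteen = Ab, C, Eb, Gb, Fb. The voicing lacks the 3rd (major 3rd), C.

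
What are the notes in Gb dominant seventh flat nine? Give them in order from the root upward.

Root Gb, quality dominant seventh flat nine:
root → Gb
3rd (major 3rd) → Bb
5th (perfect 5th) → Db
7th (minor 7th) → Fb
9th (minor 9th) → Abb

Gb  Bb  Db  Fb  Abb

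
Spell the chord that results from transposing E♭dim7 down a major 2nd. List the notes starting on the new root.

Transposed root: E♭ → D♭ (major 2nd down). So we spell D♭ diminished seventh:
- root: D♭
- minor 3rd: F♭
- diminished 5th: A𝄫
- diminished 7th: C𝄫

D♭, F♭, A𝄫, C𝄫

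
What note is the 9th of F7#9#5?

Root of F7#9#5 = F. The 9th is an augmented 9th: F up an augmented 9th → G#.

G#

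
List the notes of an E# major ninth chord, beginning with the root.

Root E#, quality major ninth:
root → E#
3rd (major 3rd) → G##
5th (perfect 5th) → B#
7th (major 7th) → D##
9th (major 9th) → F##

E#  G##  B#  D##  F##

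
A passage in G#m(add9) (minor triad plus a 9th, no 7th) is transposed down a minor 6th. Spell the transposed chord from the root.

G# down a minor 6th → B#. New chord: B# minor added-ninth.
- root: B#
- minor 3rd: D#
- perfect 5th: F##
- major 9th: C##

B# D# F## C##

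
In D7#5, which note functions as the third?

F♯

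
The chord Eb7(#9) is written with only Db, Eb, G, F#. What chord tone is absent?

Bb

The full Eb7(#9) chord is Eb, G, Bb, Db, F#.
Comparing with the voicing, the perfect 5th (5th) — Bb — is absent.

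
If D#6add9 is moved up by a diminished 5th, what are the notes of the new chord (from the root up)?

D# up a diminished 5th → A. New chord: A six-nine.
root → A
3rd (major 3rd) → C#
5th (perfect 5th) → E
6th (major 6th) → F#
9th (major 9th) → B

A – C# – E – F# – B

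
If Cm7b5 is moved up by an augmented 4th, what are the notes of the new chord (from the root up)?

F#  A  C  E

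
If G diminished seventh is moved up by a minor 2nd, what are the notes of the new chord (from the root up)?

G up a minor 2nd → A-flat. New chord: A-flat diminished seventh.
A-flat — root
C-flat — minor 3rd
E-double-flat — diminished 5th
G-double-flat — diminished 7th

A-flat C-flat E-double-flat G-double-flat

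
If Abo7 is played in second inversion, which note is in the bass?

E𝄫

Abo7 = A♭–C♭–E𝄫–G𝄫. Second inversion → fifth in the bass = E𝄫.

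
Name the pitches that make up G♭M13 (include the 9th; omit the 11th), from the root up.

G♭ – B♭ – D♭ – F – A♭ – E♭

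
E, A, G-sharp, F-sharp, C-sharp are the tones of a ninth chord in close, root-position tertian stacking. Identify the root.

Stacking in thirds gives F-sharp – A – C-sharp – E – G-sharp, so F-sharp is the root — F-sharp minor ninth.

F-sharp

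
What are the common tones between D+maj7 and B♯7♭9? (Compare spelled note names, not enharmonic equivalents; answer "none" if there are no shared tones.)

A♯ – C♯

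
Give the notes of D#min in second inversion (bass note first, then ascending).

A♯  D♯  F♯

In root position, D#min is D♯–F♯–A♯.
Second inversion puts the fifth (A♯) in the bass.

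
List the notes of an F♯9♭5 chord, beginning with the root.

F♯9♭5 is a dominant ninth flat five built on F#.
root → F#
3rd (major 3rd) → A#
5th (diminished 5th) → C
7th (minor 7th) → E
9th (major 9th) → G#

F#  A#  C  E  G#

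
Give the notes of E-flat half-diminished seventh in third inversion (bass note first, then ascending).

In root position, E-flat half-diminished seventh is Eb–Gb–Bbb–Db.
Third inversion puts the seventh (Db) in the bass.

Db, Eb, Gb, Bbb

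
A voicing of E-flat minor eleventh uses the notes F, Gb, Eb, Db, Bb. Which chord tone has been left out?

Ab

E-flat minor eleventh = Eb, Gb, Bb, Db, F, Ab. The voicing lacks the 11th (perfect 11th), Ab.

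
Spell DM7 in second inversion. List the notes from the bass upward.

A, C#, D, F#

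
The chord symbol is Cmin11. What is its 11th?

F

Cmin11 is built on C; its 11th is a perfect 11th above the root.
A fourth above C uses the letter F, and the perfect 11th above C is F.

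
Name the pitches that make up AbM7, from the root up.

Ab, C, Eb, G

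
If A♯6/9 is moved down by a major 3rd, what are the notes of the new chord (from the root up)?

F♯, A♯, C♯, D♯, G♯

Transposed root: A♯ → F♯ (major 3rd down). So we spell F♯ six-nine:
Root: F♯
Major 3rd (3rd): A♯
Perfect 5th (5th): C♯
Major 6th (6th): D♯
Major 9th (9th): G♯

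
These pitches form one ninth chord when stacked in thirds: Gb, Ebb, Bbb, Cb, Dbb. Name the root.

Cb

Arranged so that each adjacent pair is a third by letter name: Cb – Ebb – Gb – Bbb – Dbb.
The bottom of that stack, Cb, is the root (this is Cb minor seventh flat nine).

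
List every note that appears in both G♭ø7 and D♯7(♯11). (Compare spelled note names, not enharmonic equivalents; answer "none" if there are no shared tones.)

none

G♭ø7: Gb Bbb Dbb Fb
D♯7(♯11): D# F## A# C# G##
Common to both → none.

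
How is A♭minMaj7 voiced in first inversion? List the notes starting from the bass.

In root position, A♭minMaj7 is A♭–C♭–E♭–G.
First inversion puts the third (C♭) in the bass.

C♭, E♭, G, A♭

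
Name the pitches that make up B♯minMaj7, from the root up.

Root B#, quality minor-major seventh:
Root: B#
Minor 3rd (3rd): D#
Perfect 5th (5th): F##
Major 7th (7th): A##

B#  D#  F##  A##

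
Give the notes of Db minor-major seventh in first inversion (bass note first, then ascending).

In root position, Db minor-major seventh is D-flat–F-flat–A-flat–C.
First inversion puts the third (F-flat) in the bass.

F-flat  A-flat  C  D-flat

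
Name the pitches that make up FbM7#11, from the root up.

Fb  Ab  Cb  Eb  Bb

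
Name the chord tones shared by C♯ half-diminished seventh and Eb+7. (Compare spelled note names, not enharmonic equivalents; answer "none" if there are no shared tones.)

G, B

C♯ half-diminished seventh: C♯ E G B
Eb+7: E♭ G B D♭
Common to both → G, B.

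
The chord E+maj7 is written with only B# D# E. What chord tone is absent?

E+maj7 = E, G#, B#, D#. The voicing lacks the 3rd (major 3rd), G#.

G#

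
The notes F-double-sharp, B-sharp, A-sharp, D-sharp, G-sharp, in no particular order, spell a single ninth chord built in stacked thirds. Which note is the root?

Arranged so that each adjacent pair is a third by letter name: G-sharp – B-sharp – D-sharp – F-double-sharp – A-sharp.
The bottom of that stack, G-sharp, is the root (this is G-sharp major ninth).

G-sharp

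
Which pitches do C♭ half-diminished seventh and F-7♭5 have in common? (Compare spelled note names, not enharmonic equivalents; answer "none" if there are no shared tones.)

C♭ half-diminished seventh = Cb, Ebb, Gbb, Bbb.
F-7♭5 = F, Ab, Cb, Eb.
Shared: Cb.

Cb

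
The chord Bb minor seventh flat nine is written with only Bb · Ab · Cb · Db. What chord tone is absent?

F

Bb minor seventh flat nine = Bb, Db, F, Ab, Cb. The voicing lacks the 5th (perfect 5th), F.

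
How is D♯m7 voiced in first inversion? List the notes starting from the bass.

F♯ A♯ C♯ D♯

D♯m7 = D♯–F♯–A♯–C♯; first inversion → third (F♯) lowest.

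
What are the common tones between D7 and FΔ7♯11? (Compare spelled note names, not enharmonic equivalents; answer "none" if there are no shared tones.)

D7: D F♯ A C
FΔ7♯11: F A C E B
Common to both → A, C.

A – C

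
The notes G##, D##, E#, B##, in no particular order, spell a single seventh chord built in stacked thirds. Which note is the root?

E#

Arranged so that each adjacent pair is a third by letter name: E# – G## – B## – D##.
The bottom of that stack, E#, is the root (this is E# augmented major seventh).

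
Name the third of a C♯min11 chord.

Root of C♯min11 = C♯. The 3rd is a minor 3rd: C♯ up a minor 3rd → E.

E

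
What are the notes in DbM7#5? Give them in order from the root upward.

Db – F – A – C

DbM7#5: augmented major seventh on Db.
- root: Db
- major 3rd: F
- augmented 5th: A
- major 7th: C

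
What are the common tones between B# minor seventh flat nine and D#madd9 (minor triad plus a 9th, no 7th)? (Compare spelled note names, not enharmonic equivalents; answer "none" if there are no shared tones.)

B# minor seventh flat nine = B♯, D♯, F𝄪, A♯, C♯.
D#madd9 = D♯, F♯, A♯, E♯.
Shared: D♯, A♯.

D♯ A♯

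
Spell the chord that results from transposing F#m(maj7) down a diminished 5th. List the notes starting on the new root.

A diminished 5th down from F# is B#, so the new chord is B# minor-major seventh.
- root: B#
- minor 3rd: D#
- perfect 5th: F##
- major 7th: A##

B# D# F## A##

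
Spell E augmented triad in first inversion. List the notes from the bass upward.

G-sharp, B-sharp, E

E augmented triad = E–G-sharp–B-sharp; first inversion → third (G-sharp) lowest.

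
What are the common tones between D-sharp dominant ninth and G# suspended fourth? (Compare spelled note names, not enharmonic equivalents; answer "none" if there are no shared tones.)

D-sharp dominant ninth = D-sharp, F-double-sharp, A-sharp, C-sharp, E-sharp.
G# suspended fourth = G-sharp, C-sharp, D-sharp.
Shared: D-sharp, C-sharp.

D-sharp  C-sharp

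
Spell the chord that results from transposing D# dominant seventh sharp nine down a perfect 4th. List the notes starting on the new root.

A perfect 4th down from D-sharp is A-sharp, so the new chord is A-sharp dominant seventh sharp nine.
Root: A-sharp
Major 3rd (3rd): C-double-sharp
Perfect 5th (5th): E-sharp
Minor 7th (7th): G-sharp
Augmented 9th (9th): B-double-sharp

A-sharp, C-double-sharp, E-sharp, G-sharp, B-double-sharp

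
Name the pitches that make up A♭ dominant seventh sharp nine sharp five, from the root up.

A♭ dominant seventh sharp nine sharp five is a dominant seventh sharp nine sharp five built on A-flat.
A-flat — root
C — major 3rd
E — augmented 5th
G-flat — minor 7th
B — augmented 9th

A-flat, C, E, G-flat, B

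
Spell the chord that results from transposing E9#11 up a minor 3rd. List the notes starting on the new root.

A minor 3rd up from E is G, so the new chord is G dominant ninth sharp eleven.
root → G
3rd (major 3rd) → B
5th (perfect 5th) → D
7th (minor 7th) → F
9th (major 9th) → A
11th (augmented 11th) → C#

G B D F A C#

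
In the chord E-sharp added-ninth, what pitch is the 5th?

B-sharp

E-sharp added-ninth is built on E-sharp; its 5th is a perfect 5th above the root.
A fifth above E uses the letter B, and the perfect 5th above E-sharp is B-sharp.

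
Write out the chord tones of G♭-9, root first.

G♭-9: minor ninth on Gb.
- root: Gb
- minor 3rd: Bbb
- perfect 5th: Db
- minor 7th: Fb
- major 9th: Ab

Gb, Bbb, Db, Fb, Ab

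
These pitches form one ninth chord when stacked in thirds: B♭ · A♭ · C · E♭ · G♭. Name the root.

A♭

Stacking in thirds gives A♭ – C – E♭ – G♭ – B♭, so A♭ is the root — A♭ dominant ninth.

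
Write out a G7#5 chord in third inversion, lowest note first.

G7#5 = G–B–D#–F; third inversion → seventh (F) lowest.

F, G, B, D#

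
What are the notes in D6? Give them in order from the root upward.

D – F# – A – B

Root D, quality major sixth:
root → D
3rd (major 3rd) → F#
5th (perfect 5th) → A
6th (major 6th) → B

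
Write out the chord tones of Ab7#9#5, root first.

Ab, C, E, Gb, B

Root Ab, quality dominant seventh sharp nine sharp five:
Root: Ab
Major 3rd (3rd): C
Augmented 5th (5th): E
Minor 7th (7th): Gb
Augmented 9th (9th): B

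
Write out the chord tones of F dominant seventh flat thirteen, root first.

F dominant seventh flat thirteen: dominant seventh flat thirteen on F.
Root: F
Major 3rd (3rd): A
Perfect 5th (5th): C
Minor 7th (7th): E-flat
Minor 13th (13th): D-flat

F, A, C, E-flat, D-flat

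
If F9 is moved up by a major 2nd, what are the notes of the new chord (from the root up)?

G, B, D, F, A

F up a major 2nd → G. New chord: G dominant ninth.
Root: G
Major 3rd (3rd): B
Perfect 5th (5th): D
Minor 7th (7th): F
Major 9th (9th): A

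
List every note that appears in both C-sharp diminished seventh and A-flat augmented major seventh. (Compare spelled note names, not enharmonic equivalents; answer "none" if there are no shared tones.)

E – G

C-sharp diminished seventh: C-sharp E G B-flat
A-flat augmented major seventh: A-flat C E G
Common to both → E, G.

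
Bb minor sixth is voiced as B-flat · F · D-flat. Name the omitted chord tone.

G

Bb minor sixth = B-flat, D-flat, F, G. The voicing lacks the 6th (major 6th), G.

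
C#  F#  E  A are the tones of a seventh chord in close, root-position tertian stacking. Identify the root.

F#

Stacking in thirds gives F# – A – C# – E, so F# is the root — F# minor seventh.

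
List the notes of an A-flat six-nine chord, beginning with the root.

A-flat, C, E-flat, F, B-flat

A-flat six-nine is a six-nine built on A-flat.
Root: A-flat
Major 3rd (3rd): C
Perfect 5th (5th): E-flat
Major 6th (6th): F
Major 9th (9th): B-flat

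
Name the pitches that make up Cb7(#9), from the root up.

Cb Eb Gb Bbb D

Cb7(#9): dominant seventh sharp nine on Cb.
- root: Cb
- major 3rd: Eb
- perfect 5th: Gb
- minor 7th: Bbb
- augmented 9th: D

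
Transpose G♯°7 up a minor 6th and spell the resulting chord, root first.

Transposed root: G# → E (minor 6th up). So we spell E diminished seventh:
root → E
3rd (minor 3rd) → G
5th (diminished 5th) → Bb
7th (diminished 7th) → Db

E – G – Bb – Db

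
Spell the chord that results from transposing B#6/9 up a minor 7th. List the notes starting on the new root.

A# – C## – E# – F## – B#

A minor 7th up from B# is A#, so the new chord is A# six-nine.
- root: A#
- major 3rd: C##
- perfect 5th: E#
- major 6th: F##
- major 9th: B#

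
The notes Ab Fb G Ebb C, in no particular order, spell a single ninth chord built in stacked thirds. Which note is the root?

Stacking in thirds gives Fb – Ab – C – Ebb – G, so Fb is the root — Fb dominant seventh sharp nine sharp five.

Fb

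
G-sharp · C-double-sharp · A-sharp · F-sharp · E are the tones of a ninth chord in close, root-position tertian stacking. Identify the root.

F-sharp

Arranged so that each adjacent pair is a third by letter name: F-sharp – A-sharp – C-double-sharp – E – G-sharp.
The bottom of that stack, F-sharp, is the root (this is F-sharp dominant ninth sharp five).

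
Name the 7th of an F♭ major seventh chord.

Eb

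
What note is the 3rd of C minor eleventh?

E-flat

Root of C minor eleventh = C. The 3rd is a minor 3rd: C up a minor 3rd → E-flat.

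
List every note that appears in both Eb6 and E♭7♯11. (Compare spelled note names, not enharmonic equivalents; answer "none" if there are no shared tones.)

Eb, G, Bb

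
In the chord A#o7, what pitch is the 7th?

G

A#o7 is built on A#; its 7th is a diminished 7th above the root.
A seventh above A uses the letter G, and the diminished 7th above A# is G.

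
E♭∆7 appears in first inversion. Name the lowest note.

G

E♭∆7 in root position is Eb–G–Bb–D.
First inversion places the third in the bass, which is G.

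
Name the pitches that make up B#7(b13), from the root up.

Root B♯, quality dominant seventh flat thirteen:
root → B♯
3rd (major 3rd) → D𝄪
5th (perfect 5th) → F𝄪
7th (minor 7th) → A♯
13th (minor 13th) → G♯

B♯  D𝄪  F𝄪  A♯  G♯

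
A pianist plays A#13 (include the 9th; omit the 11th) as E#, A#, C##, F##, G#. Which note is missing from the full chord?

A#13 = A#, C##, E#, G#, B#, F##. The voicing lacks the 9th (major 9th), B#.

B#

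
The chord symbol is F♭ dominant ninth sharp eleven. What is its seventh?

E-double-flat

F♭ dominant ninth sharp eleven is built on F-flat; its 7th is a minor 7th above the root.
A seventh above F uses the letter E, and the minor 7th above F-flat is E-double-flat.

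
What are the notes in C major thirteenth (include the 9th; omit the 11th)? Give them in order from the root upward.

C major thirteenth: major thirteenth on C.
C — root
E — major 3rd
G — perfect 5th
B — major 7th
D — major 9th
A — major 13th

C, E, G, B, D, A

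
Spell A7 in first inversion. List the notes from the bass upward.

A7 = A–C#–E–G; first inversion → third (C#) lowest.

C# – E – G – A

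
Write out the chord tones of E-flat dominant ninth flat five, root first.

E-flat, G, B-double-flat, D-flat, F

Root E-flat, quality dominant ninth flat five:
- root: E-flat
- major 3rd: G
- diminished 5th: B-double-flat
- minor 7th: D-flat
- major 9th: F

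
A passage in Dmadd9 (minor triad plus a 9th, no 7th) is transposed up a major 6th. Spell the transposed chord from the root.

B – D – F# – C#

D up a major 6th → B. New chord: B minor added-ninth.
- root: B
- minor 3rd: D
- perfect 5th: F#
- major 9th: C#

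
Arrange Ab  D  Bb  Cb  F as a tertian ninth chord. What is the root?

Arranged so that each adjacent pair is a third by letter name: Bb – D – F – Ab – Cb.
The bottom of that stack, Bb, is the root (this is Bb dominant seventh flat nine).

Bb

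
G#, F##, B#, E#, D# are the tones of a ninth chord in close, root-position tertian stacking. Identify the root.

Stacking in thirds gives E# – G# – B# – D# – F##, so E# is the root — E# minor ninth.

E#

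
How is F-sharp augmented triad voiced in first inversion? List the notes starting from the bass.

A#, C##, F#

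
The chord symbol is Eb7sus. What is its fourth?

Root of Eb7sus = Eb. The 4th is a perfect 4th: Eb up a perfect 4th → Ab.

Ab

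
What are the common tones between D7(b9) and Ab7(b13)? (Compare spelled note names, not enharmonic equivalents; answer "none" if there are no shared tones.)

C, Eb

D7(b9): D F# A C Eb
Ab7(b13): Ab C Eb Gb Fb
Common to both → C, Eb.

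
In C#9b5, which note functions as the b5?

G

Root of C#9b5 = C#. The 5th is a diminished 5th: C# up a diminished 5th → G.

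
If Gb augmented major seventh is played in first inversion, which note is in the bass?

B-flat

Gb augmented major seventh in root position is G-flat–B-flat–D–F.
First inversion places the third in the bass, which is B-flat.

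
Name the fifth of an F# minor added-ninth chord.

F# minor added-ninth is built on F♯; its 5th is a perfect 5th above the root.
A fifth above F uses the letter C, and the perfect 5th above F♯ is C♯.

C♯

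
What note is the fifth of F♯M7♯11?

C#

Root of F♯M7♯11 = F#. The 5th is a perfect 5th: F# up a perfect 5th → C#.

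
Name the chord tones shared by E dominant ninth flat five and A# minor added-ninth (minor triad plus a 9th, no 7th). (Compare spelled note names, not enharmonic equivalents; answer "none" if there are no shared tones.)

none

E dominant ninth flat five = E, G-sharp, B-flat, D, F-sharp.
A# minor added-ninth = A-sharp, C-sharp, E-sharp, B-sharp.
Shared: none.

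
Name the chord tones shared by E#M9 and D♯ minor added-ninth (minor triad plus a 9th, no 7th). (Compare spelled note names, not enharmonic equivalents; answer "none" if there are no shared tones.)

E♯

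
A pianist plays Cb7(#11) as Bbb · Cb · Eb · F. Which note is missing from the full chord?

Gb

The full Cb7(#11) chord is Cb, Eb, Gb, Bbb, F.
Comparing with the voicing, the perfect 5th (5th) — Gb — is absent.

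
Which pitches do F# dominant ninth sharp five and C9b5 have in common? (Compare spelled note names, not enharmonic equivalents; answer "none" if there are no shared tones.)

E

F# dominant ninth sharp five = F#, A#, C##, E, G#.
C9b5 = C, E, Gb, Bb, D.
Shared: E.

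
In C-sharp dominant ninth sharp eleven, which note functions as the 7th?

B

Root of C-sharp dominant ninth sharp eleven = C#. The 7th is a minor 7th: C# up a minor 7th → B.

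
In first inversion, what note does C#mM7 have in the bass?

C#mM7 = C♯–E–G♯–B♯. First inversion → third in the bass = E.

E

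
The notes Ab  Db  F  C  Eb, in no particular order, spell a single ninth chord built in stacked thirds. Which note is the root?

Db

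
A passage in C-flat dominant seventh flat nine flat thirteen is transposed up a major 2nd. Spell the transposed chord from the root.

Transposed root: Cb → Db (major 2nd up). So we spell Db dominant seventh flat nine flat thirteen:
- root: Db
- major 3rd: F
- perfect 5th: Ab
- minor 7th: Cb
- minor 9th: Ebb
- minor 13th: Bbb

Db, F, Ab, Cb, Ebb, Bbb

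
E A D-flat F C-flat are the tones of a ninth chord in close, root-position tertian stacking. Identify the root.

Stacking in thirds gives D-flat – F – A – C-flat – E, so D-flat is the root — D-flat dominant seventh sharp nine sharp five.

D-flat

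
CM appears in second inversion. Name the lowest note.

G

CM in root position is C–E–G.
Second inversion places the fifth in the bass, which is G.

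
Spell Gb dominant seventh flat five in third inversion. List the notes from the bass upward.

F-flat, G-flat, B-flat, D-double-flat

Gb dominant seventh flat five = G-flat–B-flat–D-double-flat–F-flat; third inversion → seventh (F-flat) lowest.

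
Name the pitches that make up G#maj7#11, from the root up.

Root G#, quality major seventh sharp eleven:
Root: G#
Major 3rd (3rd): B#
Perfect 5th (5th): D#
Major 7th (7th): F##
Augmented 11th (11th): C##

G#  B#  D#  F##  C##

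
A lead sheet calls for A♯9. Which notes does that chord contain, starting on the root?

A♯ C𝄪 E♯ G♯ B♯

Root A♯, quality dominant ninth:
- root: A♯
- major 3rd: C𝄪
- perfect 5th: E♯
- minor 7th: G♯
- major 9th: B♯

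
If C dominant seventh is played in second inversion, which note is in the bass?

C dominant seventh in root position is C–E–G–B-flat.
Second inversion places the fifth in the bass, which is G.

G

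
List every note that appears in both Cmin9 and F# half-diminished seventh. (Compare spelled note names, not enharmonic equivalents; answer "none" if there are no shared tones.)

C

Cmin9 = C, Eb, G, Bb, D.
F# half-diminished seventh = F#, A, C, E.
Shared: C.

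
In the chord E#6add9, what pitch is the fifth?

B♯

Root of E#6add9 = E♯. The 5th is a perfect 5th: E♯ up a perfect 5th → B♯.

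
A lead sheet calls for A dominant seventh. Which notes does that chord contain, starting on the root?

A dominant seventh is a dominant seventh built on A.
root → A
3rd (major 3rd) → C#
5th (perfect 5th) → E
7th (minor 7th) → G

A – C# – E – G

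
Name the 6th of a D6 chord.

Root of D6 = D. The 6th is a major 6th: D up a major 6th → B.

B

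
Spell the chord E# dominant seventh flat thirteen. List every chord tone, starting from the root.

E# – G## – B# – D# – C#

Root E#, quality dominant seventh flat thirteen:
Root: E#
Major 3rd (3rd): G##
Perfect 5th (5th): B#
Minor 7th (7th): D#
Minor 13th (13th): C#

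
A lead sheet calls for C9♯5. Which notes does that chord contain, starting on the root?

Root C, quality dominant ninth sharp five:
C — root
E — major 3rd
G# — augmented 5th
Bb — minor 7th
D — major 9th

C, E, G#, Bb, D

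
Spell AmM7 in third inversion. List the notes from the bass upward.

G#, A, C, E

In root position, AmM7 is A–C–E–G#.
Third inversion puts the seventh (G#) in the bass.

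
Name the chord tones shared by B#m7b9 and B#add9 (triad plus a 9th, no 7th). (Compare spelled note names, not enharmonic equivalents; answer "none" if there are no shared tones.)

B#m7b9 = B♯, D♯, F𝄪, A♯, C♯.
B#add9 = B♯, D𝄪, F𝄪, C𝄪.
Shared: B♯, F𝄪.

B♯  F𝄪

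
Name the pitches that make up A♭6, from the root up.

A♭6 is a major sixth built on Ab.
root → Ab
3rd (major 3rd) → C
5th (perfect 5th) → Eb
6th (major 6th) → F

Ab  C  Eb  F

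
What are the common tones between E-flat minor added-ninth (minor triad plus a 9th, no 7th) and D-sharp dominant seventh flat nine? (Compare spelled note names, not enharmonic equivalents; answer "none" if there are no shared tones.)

E-flat minor added-ninth = E-flat, G-flat, B-flat, F.
D-sharp dominant seventh flat nine = D-sharp, F-double-sharp, A-sharp, C-sharp, E.
Shared: none.

none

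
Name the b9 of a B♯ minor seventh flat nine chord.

C-sharp

B♯ minor seventh flat nine is built on B-sharp; its 9th is a minor 9th above the root.
A second above B uses the letter C, and the minor 9th above B-sharp is C-sharp.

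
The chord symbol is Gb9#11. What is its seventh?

Fb

Gb9#11 is built on Gb; its 7th is a minor 7th above the root.
A seventh above G uses the letter F, and the minor 7th above Gb is Fb.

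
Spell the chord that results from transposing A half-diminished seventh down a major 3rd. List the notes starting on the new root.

A down a major 3rd → F. New chord: F half-diminished seventh.
- root: F
- minor 3rd: A-flat
- diminished 5th: C-flat
- minor 7th: E-flat

F A-flat C-flat E-flat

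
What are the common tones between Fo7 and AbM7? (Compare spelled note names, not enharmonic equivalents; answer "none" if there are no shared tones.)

Fo7: F Ab Cb Ebb
AbM7: Ab C Eb G
Common to both → Ab.

Ab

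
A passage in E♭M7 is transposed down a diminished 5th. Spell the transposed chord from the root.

A C# E G#

Eb down a diminished 5th → A. New chord: A major seventh.
Root: A
Major 3rd (3rd): C#
Perfect 5th (5th): E
Major 7th (7th): G#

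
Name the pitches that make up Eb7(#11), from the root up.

Eb7(#11): dominant seventh sharp eleven on E♭.
- root: E♭
- major 3rd: G
- perfect 5th: B♭
- minor 7th: D♭
- augmented 11th: A

E♭  G  B♭  D♭  A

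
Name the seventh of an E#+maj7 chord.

Root of E#+maj7 = E#. The 7th is a major 7th: E# up a major 7th → D##.

D##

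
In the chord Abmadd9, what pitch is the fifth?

E♭

Abmadd9 is built on A♭; its 5th is a perfect 5th above the root.
A fifth above A uses the letter E, and the perfect 5th above A♭ is E♭.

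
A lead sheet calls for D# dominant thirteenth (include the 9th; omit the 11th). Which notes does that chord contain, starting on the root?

D-sharp, F-double-sharp, A-sharp, C-sharp, E-sharp, B-sharp

D# dominant thirteenth: dominant thirteenth on D-sharp.
Root: D-sharp
Major 3rd (3rd): F-double-sharp
Perfect 5th (5th): A-sharp
Minor 7th (7th): C-sharp
Major 9th (9th): E-sharp
Major 13th (13th): B-sharp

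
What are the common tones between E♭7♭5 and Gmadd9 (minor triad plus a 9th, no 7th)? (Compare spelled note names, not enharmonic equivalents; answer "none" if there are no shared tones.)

E♭7♭5: E♭ G B𝄫 D♭
Gmadd9: G B♭ D A
Common to both → G.

G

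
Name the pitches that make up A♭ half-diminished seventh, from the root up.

Ab, Cb, Ebb, Gb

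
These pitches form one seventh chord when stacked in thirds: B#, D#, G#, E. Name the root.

Arranged so that each adjacent pair is a third by letter name: E – G# – B# – D#.
The bottom of that stack, E, is the root (this is E augmented major seventh).

E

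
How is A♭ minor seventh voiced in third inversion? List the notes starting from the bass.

In root position, A♭ minor seventh is Ab–Cb–Eb–Gb.
Third inversion puts the seventh (Gb) in the bass.

Gb Ab Cb Eb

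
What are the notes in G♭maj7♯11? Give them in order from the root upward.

Gb – Bb – Db – F – C

Root Gb, quality major seventh sharp eleven:
Root: Gb
Major 3rd (3rd): Bb
Perfect 5th (5th): Db
Major 7th (7th): F
Augmented 11th (11th): C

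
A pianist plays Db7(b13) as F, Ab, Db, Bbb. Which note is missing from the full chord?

Cb

The full Db7(b13) chord is Db, F, Ab, Cb, Bbb.
Comparing with the voicing, the minor 7th (7th) — Cb — is absent.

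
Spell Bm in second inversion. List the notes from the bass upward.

F# B D

Bm = B–D–F#; second inversion → fifth (F#) lowest.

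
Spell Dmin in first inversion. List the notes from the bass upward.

In root position, Dmin is D–F–A.
First inversion puts the third (F) in the bass.

F, A, D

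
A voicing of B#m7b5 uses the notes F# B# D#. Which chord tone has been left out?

A#

B#m7b5 = B#, D#, F#, A#. The voicing lacks the 7th (minor 7th), A#.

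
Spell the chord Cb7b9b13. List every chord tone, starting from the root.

C♭, E♭, G♭, B𝄫, D𝄫, A𝄫

Root C♭, quality dominant seventh flat nine flat thirteen:
C♭ — root
E♭ — major 3rd
G♭ — perfect 5th
B𝄫 — minor 7th
D𝄫 — minor 9th
A𝄫 — minor 13th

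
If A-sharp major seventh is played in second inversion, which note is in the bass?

A-sharp major seventh in root position is A#–C##–E#–G##.
Second inversion places the fifth in the bass, which is E#.

E#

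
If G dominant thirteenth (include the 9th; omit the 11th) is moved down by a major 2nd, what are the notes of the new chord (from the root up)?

Transposed root: G → F (major 2nd down). So we spell F dominant thirteenth:
- root: F
- major 3rd: A
- perfect 5th: C
- minor 7th: Eb
- major 9th: G
- major 13th: D

F, A, C, Eb, G, D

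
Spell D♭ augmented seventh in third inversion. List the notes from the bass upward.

C-flat  D-flat  F  A

D♭ augmented seventh = D-flat–F–A–C-flat; third inversion → seventh (C-flat) lowest.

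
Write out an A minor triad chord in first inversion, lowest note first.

A minor triad = A–C–E; first inversion → third (C) lowest.

C, E, A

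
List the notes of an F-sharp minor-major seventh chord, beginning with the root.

Root F-sharp, quality minor-major seventh:
- root: F-sharp
- minor 3rd: A
- perfect 5th: C-sharp
- major 7th: E-sharp

F-sharp – A – C-sharp – E-sharp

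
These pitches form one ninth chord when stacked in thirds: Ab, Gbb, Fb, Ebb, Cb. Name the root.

Arranged so that each adjacent pair is a third by letter name: Fb – Ab – Cb – Ebb – Gbb.
The bottom of that stack, Fb, is the root (this is Fb dominant seventh flat nine).

Fb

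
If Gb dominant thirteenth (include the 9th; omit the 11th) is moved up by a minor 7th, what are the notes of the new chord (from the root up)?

F-flat  A-flat  C-flat  E-double-flat  G-flat  D-flat

Transposed root: G-flat → F-flat (minor 7th up). So we spell F-flat dominant thirteenth:
F-flat — root
A-flat — major 3rd
C-flat — perfect 5th
E-double-flat — minor 7th
G-flat — major 9th
D-flat — major 13th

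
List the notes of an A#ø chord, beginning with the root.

A#  C#  E  G#

Root A#, quality half-diminished seventh:
root → A#
3rd (minor 3rd) → C#
5th (diminished 5th) → E
7th (minor 7th) → G#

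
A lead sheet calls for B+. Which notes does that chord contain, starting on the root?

B+: augmented triad on B.
Root: B
Major 3rd (3rd): D#
Augmented 5th (5th): F##

B, D#, F##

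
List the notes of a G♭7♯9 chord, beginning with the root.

Gb, Bb, Db, Fb, A

Root Gb, quality dominant seventh sharp nine:
Root: Gb
Major 3rd (3rd): Bb
Perfect 5th (5th): Db
Minor 7th (7th): Fb
Augmented 9th (9th): A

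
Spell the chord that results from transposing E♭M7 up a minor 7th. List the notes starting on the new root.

Db  F  Ab  C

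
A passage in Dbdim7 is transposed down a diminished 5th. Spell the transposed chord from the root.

G – B♭ – D♭ – F♭

D♭ down a diminished 5th → G. New chord: G diminished seventh.
root → G
3rd (minor 3rd) → B♭
5th (diminished 5th) → D♭
7th (diminished 7th) → F♭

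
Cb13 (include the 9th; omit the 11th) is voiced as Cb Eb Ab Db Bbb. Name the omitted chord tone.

Gb

Cb13 = Cb, Eb, Gb, Bbb, Db, Ab. The voicing lacks the 5th (perfect 5th), Gb.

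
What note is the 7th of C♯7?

C♯7 is built on C#; its 7th is a minor 7th above the root.
A seventh above C uses the letter B, and the minor 7th above C# is B.

B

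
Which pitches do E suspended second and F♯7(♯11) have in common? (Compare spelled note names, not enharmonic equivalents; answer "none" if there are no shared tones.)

E suspended second = E, F#, B.
F♯7(♯11) = F#, A#, C#, E, B#.
Shared: E, F#.

E – F#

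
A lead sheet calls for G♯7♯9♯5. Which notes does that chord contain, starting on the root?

G#, B#, D##, F#, A##

Root G#, quality dominant seventh sharp nine sharp five:
Root: G#
Major 3rd (3rd): B#
Augmented 5th (5th): D##
Minor 7th (7th): F#
Augmented 9th (9th): A##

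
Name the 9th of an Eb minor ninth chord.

F

Eb minor ninth is built on E-flat; its 9th is a major 9th above the root.
A second above E uses the letter F, and the major 9th above E-flat is F.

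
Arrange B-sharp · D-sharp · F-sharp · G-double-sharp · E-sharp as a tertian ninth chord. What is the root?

Arranged so that each adjacent pair is a third by letter name: E-sharp – G-double-sharp – B-sharp – D-sharp – F-sharp.
The bottom of that stack, E-sharp, is the root (this is E-sharp dominant seventh flat nine).

E-sharp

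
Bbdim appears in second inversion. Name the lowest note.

Bbdim in root position is Bb–Db–Fb.
Second inversion places the fifth in the bass, which is Fb.

Fb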